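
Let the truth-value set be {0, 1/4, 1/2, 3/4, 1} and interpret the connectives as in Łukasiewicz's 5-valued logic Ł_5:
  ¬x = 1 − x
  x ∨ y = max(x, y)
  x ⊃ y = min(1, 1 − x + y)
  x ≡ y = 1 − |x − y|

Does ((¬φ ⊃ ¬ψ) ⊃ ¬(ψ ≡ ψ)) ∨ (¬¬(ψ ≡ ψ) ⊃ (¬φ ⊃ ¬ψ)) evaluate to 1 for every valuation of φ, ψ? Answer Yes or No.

Counterexample: take φ = 0, ψ = 1/4.
¬φ = ¬0 = 1
¬ψ = ¬1/4 = 3/4
¬φ ⊃ ¬ψ = 1 ⊃ 3/4 = 3/4
ψ ≡ ψ = 1/4 ≡ 1/4 = 1
¬(ψ ≡ ψ) = ¬1 = 0
(¬φ ⊃ ¬ψ) ⊃ ¬(ψ ≡ ψ) = 3/4 ⊃ 0 = 1/4
ψ ≡ ψ = 1/4 ≡ 1/4 = 1
¬(ψ ≡ ψ) = ¬1 = 0
¬¬(ψ ≡ ψ) = ¬0 = 1
¬φ = ¬0 = 1
¬ψ = ¬1/4 = 3/4
¬φ ⊃ ¬ψ = 1 ⊃ 3/4 = 3/4
¬¬(ψ ≡ ψ) ⊃ (¬φ ⊃ ¬ψ) = 1 ⊃ 3/4 = 3/4
((¬φ ⊃ ¬ψ) ⊃ ¬(ψ ≡ ψ)) ∨ (¬¬(ψ ≡ ψ) ⊃ (¬φ ⊃ ¬ψ)) = 1/4 ∨ 3/4 = 3/4
This gives 3/4 ≠ 1.

No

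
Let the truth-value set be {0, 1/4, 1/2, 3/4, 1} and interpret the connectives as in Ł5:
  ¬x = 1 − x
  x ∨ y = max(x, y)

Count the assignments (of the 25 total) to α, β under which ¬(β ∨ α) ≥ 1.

value 1: 1 assignment (counts)
value 3/4: 3 assignments
value 1/2: 5 assignments
value 1/4: 7 assignments
value 0: 9 assignments
So 1 of the 25 assignments meets the threshold.

1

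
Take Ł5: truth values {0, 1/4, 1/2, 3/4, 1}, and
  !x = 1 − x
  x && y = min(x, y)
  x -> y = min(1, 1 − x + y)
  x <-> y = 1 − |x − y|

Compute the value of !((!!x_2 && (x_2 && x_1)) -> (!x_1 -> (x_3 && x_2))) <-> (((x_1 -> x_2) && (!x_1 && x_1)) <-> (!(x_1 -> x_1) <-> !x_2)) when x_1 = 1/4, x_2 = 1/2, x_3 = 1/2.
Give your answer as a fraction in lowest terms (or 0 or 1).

1/4

!x_2 = !1/2 = 1/2
!!x_2 = !1/2 = 1/2
x_2 && x_1 = 1/2 && 1/4 = 1/4
!!x_2 && (x_2 && x_1) = 1/2 && 1/4 = 1/4
!x_1 = !1/4 = 3/4
x_3 && x_2 = 1/2 && 1/2 = 1/2
!x_1 -> (x_3 && x_2) = 3/4 -> 1/2 = 3/4
(!!x_2 && (x_2 && x_1)) -> (!x_1 -> (x_3 && x_2)) = 1/4 -> 3/4 = 1
!((!!x_2 && (x_2 && x_1)) -> (!x_1 -> (x_3 && x_2))) = !1 = 0
x_1 -> x_2 = 1/4 -> 1/2 = 1
!x_1 = !1/4 = 3/4
!x_1 && x_1 = 3/4 && 1/4 = 1/4
(x_1 -> x_2) && (!x_1 && x_1) = 1 && 1/4 = 1/4
x_1 -> x_1 = 1/4 -> 1/4 = 1
!(x_1 -> x_1) = !1 = 0
!x_2 = !1/2 = 1/2
!(x_1 -> x_1) <-> !x_2 = 0 <-> 1/2 = 1/2
((x_1 -> x_2) && (!x_1 && x_1)) <-> (!(x_1 -> x_1) <-> !x_2) = 1/4 <-> 1/2 = 3/4
!((!!x_2 && (x_2 && x_1)) -> (!x_1 -> (x_3 && x_2))) <-> (((x_1 -> x_2) && (!x_1 && x_1)) <-> (!(x_1 -> x_1) <-> !x_2)) = 0 <-> 3/4 = 1/4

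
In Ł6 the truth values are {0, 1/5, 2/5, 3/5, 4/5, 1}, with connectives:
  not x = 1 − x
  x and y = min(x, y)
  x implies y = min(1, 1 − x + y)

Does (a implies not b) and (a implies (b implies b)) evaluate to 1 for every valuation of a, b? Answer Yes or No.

No

Counterexample: take a = 1/5, b = 1.
not b = not 1 = 0
a implies not b = 1/5 implies 0 = 4/5
b implies b = 1 implies 1 = 1
a implies (b implies b) = 1/5 implies 1 = 1
(a implies not b) and (a implies (b implies b)) = 4/5 and 1 = 4/5
This gives 4/5 ≠ 1.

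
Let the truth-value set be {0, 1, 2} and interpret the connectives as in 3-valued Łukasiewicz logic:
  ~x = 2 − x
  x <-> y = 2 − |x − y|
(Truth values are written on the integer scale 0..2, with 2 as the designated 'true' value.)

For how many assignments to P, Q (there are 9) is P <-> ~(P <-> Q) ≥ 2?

4

P = 0, Q = 0 ↦ 2  ≥
P = 0, Q = 1 ↦ 1  <
P = 0, Q = 2 ↦ 0  <
P = 1, Q = 0 ↦ 2  ≥
P = 1, Q = 1 ↦ 1  <
P = 1, Q = 2 ↦ 2  ≥
P = 2, Q = 0 ↦ 2  ≥
P = 2, Q = 1 ↦ 1  <
P = 2, Q = 2 ↦ 0  <
So 4 of the 9 assignments meet the threshold.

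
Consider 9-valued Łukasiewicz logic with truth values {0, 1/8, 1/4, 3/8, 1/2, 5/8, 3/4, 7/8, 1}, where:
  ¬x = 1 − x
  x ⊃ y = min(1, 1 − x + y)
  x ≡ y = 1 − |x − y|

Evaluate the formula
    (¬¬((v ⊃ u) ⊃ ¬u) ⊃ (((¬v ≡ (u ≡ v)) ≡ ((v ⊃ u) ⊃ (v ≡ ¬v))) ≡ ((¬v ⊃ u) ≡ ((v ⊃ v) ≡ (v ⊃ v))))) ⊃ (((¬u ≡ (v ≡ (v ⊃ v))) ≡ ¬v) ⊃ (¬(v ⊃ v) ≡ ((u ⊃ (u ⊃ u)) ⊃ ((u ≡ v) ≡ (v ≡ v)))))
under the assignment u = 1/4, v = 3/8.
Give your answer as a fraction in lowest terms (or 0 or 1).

v ⊃ u = 3/8 ⊃ 1/4 = 7/8
¬u = ¬1/4 = 3/4
(v ⊃ u) ⊃ ¬u = 7/8 ⊃ 3/4 = 7/8
¬((v ⊃ u) ⊃ ¬u) = ¬7/8 = 1/8
¬¬((v ⊃ u) ⊃ ¬u) = ¬1/8 = 7/8
¬v = ¬3/8 = 5/8
u ≡ v = 1/4 ≡ 3/8 = 7/8
¬v ≡ (u ≡ v) = 5/8 ≡ 7/8 = 3/4
v ⊃ u = 3/8 ⊃ 1/4 = 7/8
¬v = ¬3/8 = 5/8
v ≡ ¬v = 3/8 ≡ 5/8 = 3/4
(v ⊃ u) ⊃ (v ≡ ¬v) = 7/8 ⊃ 3/4 = 7/8
(¬v ≡ (u ≡ v)) ≡ ((v ⊃ u) ⊃ (v ≡ ¬v)) = 3/4 ≡ 7/8 = 7/8
¬v = ¬3/8 = 5/8
¬v ⊃ u = 5/8 ⊃ 1/4 = 5/8
v ⊃ v = 3/8 ⊃ 3/8 = 1
v ⊃ v = 3/8 ⊃ 3/8 = 1
(v ⊃ v) ≡ (v ⊃ v) = 1 ≡ 1 = 1
(¬v ⊃ u) ≡ ((v ⊃ v) ≡ (v ⊃ v)) = 5/8 ≡ 1 = 5/8
((¬v ≡ (u ≡ v)) ≡ ((v ⊃ u) ⊃ (v ≡ ¬v))) ≡ ((¬v ⊃ u) ≡ ((v ⊃ v) ≡ (v ⊃ v))) = 7/8 ≡ 5/8 = 3/4
¬¬((v ⊃ u) ⊃ ¬u) ⊃ (((¬v ≡ (u ≡ v)) ≡ ((v ⊃ u) ⊃ (v ≡ ¬v))) ≡ ((¬v ⊃ u) ≡ ((v ⊃ v) ≡ (v ⊃ v)))) = 7/8 ⊃ 3/4 = 7/8
¬u = ¬1/4 = 3/4
v ⊃ v = 3/8 ⊃ 3/8 = 1
v ≡ (v ⊃ v) = 3/8 ≡ 1 = 3/8
¬u ≡ (v ≡ (v ⊃ v)) = 3/4 ≡ 3/8 = 5/8
¬v = ¬3/8 = 5/8
(¬u ≡ (v ≡ (v ⊃ v))) ≡ ¬v = 5/8 ≡ 5/8 = 1
v ⊃ v = 3/8 ⊃ 3/8 = 1
¬(v ⊃ v) = ¬1 = 0
u ⊃ u = 1/4 ⊃ 1/4 = 1
u ⊃ (u ⊃ u) = 1/4 ⊃ 1 = 1
u ≡ v = 1/4 ≡ 3/8 = 7/8
v ≡ v = 3/8 ≡ 3/8 = 1
(u ≡ v) ≡ (v ≡ v) = 7/8 ≡ 1 = 7/8
(u ⊃ (u ⊃ u)) ⊃ ((u ≡ v) ≡ (v ≡ v)) = 1 ⊃ 7/8 = 7/8
¬(v ⊃ v) ≡ ((u ⊃ (u ⊃ u)) ⊃ ((u ≡ v) ≡ (v ≡ v))) = 0 ≡ 7/8 = 1/8
((¬u ≡ (v ≡ (v ⊃ v))) ≡ ¬v) ⊃ (¬(v ⊃ v) ≡ ((u ⊃ (u ⊃ u)) ⊃ ((u ≡ v) ≡ (v ≡ v)))) = 1 ⊃ 1/8 = 1/8
(¬¬((v ⊃ u) ⊃ ¬u) ⊃ (((¬v ≡ (u ≡ v)) ≡ ((v ⊃ u) ⊃ (v ≡ ¬v))) ≡ ((¬v ⊃ u) ≡ ((v ⊃ v) ≡ (v ⊃ v))))) ⊃ (((¬u ≡ (v ≡ (v ⊃ v))) ≡ ¬v) ⊃ (¬(v ⊃ v) ≡ ((u ⊃ (u ⊃ u)) ⊃ ((u ≡ v) ≡ (v ≡ v))))) = 7/8 ⊃ 1/8 = 1/4

1/4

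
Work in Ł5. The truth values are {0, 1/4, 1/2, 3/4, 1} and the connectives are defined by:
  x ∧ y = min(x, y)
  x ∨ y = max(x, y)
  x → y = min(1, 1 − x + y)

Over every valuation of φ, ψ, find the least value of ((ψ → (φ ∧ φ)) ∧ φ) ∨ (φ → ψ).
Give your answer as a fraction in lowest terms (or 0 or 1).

Take φ = 1/2, ψ = 0:
φ ∧ φ = 1/2 ∧ 1/2 = 1/2
ψ → (φ ∧ φ) = 0 → 1/2 = 1
(ψ → (φ ∧ φ)) ∧ φ = 1 ∧ 1/2 = 1/2
φ → ψ = 1/2 → 0 = 1/2
((ψ → (φ ∧ φ)) ∧ φ) ∨ (φ → ψ) = 1/2 ∨ 1/2 = 1/2
No assignment yields a value below 1/2, so this is the minimum.

1/2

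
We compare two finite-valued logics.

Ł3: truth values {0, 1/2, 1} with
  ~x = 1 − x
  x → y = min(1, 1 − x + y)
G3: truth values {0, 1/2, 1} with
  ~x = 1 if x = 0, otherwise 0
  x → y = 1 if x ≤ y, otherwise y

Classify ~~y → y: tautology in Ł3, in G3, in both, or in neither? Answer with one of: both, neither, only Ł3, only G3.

In Ł3: every assignment gives 1 — tautology.
In G3: at y = 1/2 the value is 1/2 — not a tautology.

only Ł3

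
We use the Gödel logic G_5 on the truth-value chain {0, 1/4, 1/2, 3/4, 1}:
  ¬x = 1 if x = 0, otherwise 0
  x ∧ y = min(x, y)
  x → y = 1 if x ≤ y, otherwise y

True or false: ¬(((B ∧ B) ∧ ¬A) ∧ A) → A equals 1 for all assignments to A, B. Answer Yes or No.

Counterexample: take A = 0, B = 0.
B ∧ B = 0 ∧ 0 = 0
¬A = ¬0 = 1
(B ∧ B) ∧ ¬A = 0 ∧ 1 = 0
((B ∧ B) ∧ ¬A) ∧ A = 0 ∧ 0 = 0
¬(((B ∧ B) ∧ ¬A) ∧ A) = ¬0 = 1
¬(((B ∧ B) ∧ ¬A) ∧ A) → A = 1 → 0 = 0
This gives 0 ≠ 1.

No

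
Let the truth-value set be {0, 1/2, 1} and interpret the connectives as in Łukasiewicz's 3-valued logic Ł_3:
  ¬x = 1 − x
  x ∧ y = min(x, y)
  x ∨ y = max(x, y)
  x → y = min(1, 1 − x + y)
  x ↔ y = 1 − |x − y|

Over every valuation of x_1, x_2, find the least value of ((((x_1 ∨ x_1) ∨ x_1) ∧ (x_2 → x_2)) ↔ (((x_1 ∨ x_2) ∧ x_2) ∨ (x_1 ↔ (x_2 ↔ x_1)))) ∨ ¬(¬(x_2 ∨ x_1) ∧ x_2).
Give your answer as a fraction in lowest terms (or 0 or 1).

1/2

Take x_1 = 0, x_2 = 1/2:
x_1 ∨ x_1 = 0 ∨ 0 = 0
(x_1 ∨ x_1) ∨ x_1 = 0 ∨ 0 = 0
x_2 → x_2 = 1/2 → 1/2 = 1
((x_1 ∨ x_1) ∨ x_1) ∧ (x_2 → x_2) = 0 ∧ 1 = 0
x_1 ∨ x_2 = 0 ∨ 1/2 = 1/2
(x_1 ∨ x_2) ∧ x_2 = 1/2 ∧ 1/2 = 1/2
x_2 ↔ x_1 = 1/2 ↔ 0 = 1/2
x_1 ↔ (x_2 ↔ x_1) = 0 ↔ 1/2 = 1/2
((x_1 ∨ x_2) ∧ x_2) ∨ (x_1 ↔ (x_2 ↔ x_1)) = 1/2 ∨ 1/2 = 1/2
(((x_1 ∨ x_1) ∨ x_1) ∧ (x_2 → x_2)) ↔ (((x_1 ∨ x_2) ∧ x_2) ∨ (x_1 ↔ (x_2 ↔ x_1))) = 0 ↔ 1/2 = 1/2
x_2 ∨ x_1 = 1/2 ∨ 0 = 1/2
¬(x_2 ∨ x_1) = ¬1/2 = 1/2
¬(x_2 ∨ x_1) ∧ x_2 = 1/2 ∧ 1/2 = 1/2
¬(¬(x_2 ∨ x_1) ∧ x_2) = ¬1/2 = 1/2
((((x_1 ∨ x_1) ∨ x_1) ∧ (x_2 → x_2)) ↔ (((x_1 ∨ x_2) ∧ x_2) ∨ (x_1 ↔ (x_2 ↔ x_1)))) ∨ ¬(¬(x_2 ∨ x_1) ∧ x_2) = 1/2 ∨ 1/2 = 1/2
No assignment yields a value below 1/2, so this is the minimum.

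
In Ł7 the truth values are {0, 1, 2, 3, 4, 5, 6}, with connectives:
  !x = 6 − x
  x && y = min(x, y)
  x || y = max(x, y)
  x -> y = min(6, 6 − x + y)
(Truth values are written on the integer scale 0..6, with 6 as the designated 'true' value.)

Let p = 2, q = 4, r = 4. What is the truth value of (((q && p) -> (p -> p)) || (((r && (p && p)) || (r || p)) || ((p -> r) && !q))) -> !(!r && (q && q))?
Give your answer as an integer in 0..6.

4

q && p = 4 && 2 = 2
p -> p = 2 -> 2 = 6
(q && p) -> (p -> p) = 2 -> 6 = 6
p && p = 2 && 2 = 2
r && (p && p) = 4 && 2 = 2
r || p = 4 || 2 = 4
(r && (p && p)) || (r || p) = 2 || 4 = 4
p -> r = 2 -> 4 = 6
!q = !4 = 2
(p -> r) && !q = 6 && 2 = 2
((r && (p && p)) || (r || p)) || ((p -> r) && !q) = 4 || 2 = 4
((q && p) -> (p -> p)) || (((r && (p && p)) || (r || p)) || ((p -> r) && !q)) = 6 || 4 = 6
!r = !4 = 2
q && q = 4 && 4 = 4
!r && (q && q) = 2 && 4 = 2
!(!r && (q && q)) = !2 = 4
(((q && p) -> (p -> p)) || (((r && (p && p)) || (r || p)) || ((p -> r) && !q))) -> !(!r && (q && q)) = 6 -> 4 = 4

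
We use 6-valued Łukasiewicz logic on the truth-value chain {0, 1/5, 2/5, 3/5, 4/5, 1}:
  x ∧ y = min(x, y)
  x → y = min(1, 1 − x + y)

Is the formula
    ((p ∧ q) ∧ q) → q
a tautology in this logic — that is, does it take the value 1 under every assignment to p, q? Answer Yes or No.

Yes

At p = 4/5, q = 1, for instance:
p ∧ q = 4/5 ∧ 1 = 4/5
(p ∧ q) ∧ q = 4/5 ∧ 1 = 4/5
((p ∧ q) ∧ q) → q = 4/5 → 1 = 1
and checking the remaining 35 assignments likewise gives ≥ 1 in every case.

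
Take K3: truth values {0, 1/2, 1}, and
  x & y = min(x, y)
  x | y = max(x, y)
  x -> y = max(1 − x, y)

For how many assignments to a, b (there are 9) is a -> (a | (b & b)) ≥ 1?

7

a = 0, b = 0 ↦ 1  ≥
a = 0, b = 1/2 ↦ 1  ≥
a = 0, b = 1 ↦ 1  ≥
a = 1/2, b = 0 ↦ 1/2  <
a = 1/2, b = 1/2 ↦ 1/2  <
a = 1/2, b = 1 ↦ 1  ≥
a = 1, b = 0 ↦ 1  ≥
a = 1, b = 1/2 ↦ 1  ≥
a = 1, b = 1 ↦ 1  ≥
So 7 of the 9 assignments meet the threshold.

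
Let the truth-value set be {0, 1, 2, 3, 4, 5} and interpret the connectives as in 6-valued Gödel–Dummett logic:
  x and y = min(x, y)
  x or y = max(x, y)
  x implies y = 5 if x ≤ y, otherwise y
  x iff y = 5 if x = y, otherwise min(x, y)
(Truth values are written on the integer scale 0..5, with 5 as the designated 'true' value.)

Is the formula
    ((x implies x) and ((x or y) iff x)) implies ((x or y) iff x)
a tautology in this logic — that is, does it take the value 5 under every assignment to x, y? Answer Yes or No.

At x = 5, y = 2, for instance:
x implies x = 5 implies 5 = 5
x or y = 5 or 2 = 5
(x or y) iff x = 5 iff 5 = 5
(x implies x) and ((x or y) iff x) = 5 and 5 = 5
((x implies x) and ((x or y) iff x)) implies ((x or y) iff x) = 5 implies 5 = 5
and checking the remaining 35 assignments likewise gives ≥ 5 in every case.

Yes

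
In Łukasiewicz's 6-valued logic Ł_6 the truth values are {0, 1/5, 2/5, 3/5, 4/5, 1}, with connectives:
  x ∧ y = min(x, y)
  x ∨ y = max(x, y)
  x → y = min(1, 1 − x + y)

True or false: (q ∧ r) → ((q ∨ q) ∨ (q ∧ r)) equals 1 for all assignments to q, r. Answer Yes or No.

Yes

At q = 1/5, r = 1/5, for instance:
q ∧ r = 1/5 ∧ 1/5 = 1/5
q ∨ q = 1/5 ∨ 1/5 = 1/5
(q ∨ q) ∨ (q ∧ r) = 1/5 ∨ 1/5 = 1/5
(q ∧ r) → ((q ∨ q) ∨ (q ∧ r)) = 1/5 → 1/5 = 1
and checking the remaining 35 assignments likewise gives ≥ 1 in every case.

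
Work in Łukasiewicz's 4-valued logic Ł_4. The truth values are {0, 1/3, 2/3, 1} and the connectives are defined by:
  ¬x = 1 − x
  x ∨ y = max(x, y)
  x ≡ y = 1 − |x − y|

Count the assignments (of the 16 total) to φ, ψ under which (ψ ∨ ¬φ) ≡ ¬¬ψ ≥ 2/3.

13

φ = 0, ψ = 0 ↦ 0  <
φ = 0, ψ = 1/3 ↦ 1/3  <
φ = 0, ψ = 2/3 ↦ 2/3  ≥
φ = 0, ψ = 1 ↦ 1  ≥
φ = 1/3, ψ = 0 ↦ 1/3  <
φ = 1/3, ψ = 1/3 ↦ 2/3  ≥
φ = 1/3, ψ = 2/3 ↦ 1  ≥
φ = 1/3, ψ = 1 ↦ 1  ≥
φ = 2/3, ψ = 0 ↦ 2/3  ≥
φ = 2/3, ψ = 1/3 ↦ 1  ≥
φ = 2/3, ψ = 2/3 ↦ 1  ≥
φ = 2/3, ψ = 1 ↦ 1  ≥
φ = 1, ψ = 0 ↦ 1  ≥
φ = 1, ψ = 1/3 ↦ 1  ≥
φ = 1, ψ = 2/3 ↦ 1  ≥
φ = 1, ψ = 1 ↦ 1  ≥
So 13 of the 16 assignments meet the threshold.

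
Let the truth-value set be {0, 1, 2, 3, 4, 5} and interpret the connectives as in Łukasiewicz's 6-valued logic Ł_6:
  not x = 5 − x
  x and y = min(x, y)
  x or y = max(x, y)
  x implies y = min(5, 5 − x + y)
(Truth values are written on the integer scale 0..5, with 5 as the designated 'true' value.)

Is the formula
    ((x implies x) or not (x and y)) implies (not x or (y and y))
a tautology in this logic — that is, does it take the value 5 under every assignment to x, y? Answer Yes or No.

No

Counterexample: take x = 1, y = 0.
x implies x = 1 implies 1 = 5
x and y = 1 and 0 = 0
not (x and y) = not 0 = 5
(x implies x) or not (x and y) = 5 or 5 = 5
not x = not 1 = 4
y and y = 0 and 0 = 0
not x or (y and y) = 4 or 0 = 4
((x implies x) or not (x and y)) implies (not x or (y and y)) = 5 implies 4 = 4
This gives 4 ≠ 5.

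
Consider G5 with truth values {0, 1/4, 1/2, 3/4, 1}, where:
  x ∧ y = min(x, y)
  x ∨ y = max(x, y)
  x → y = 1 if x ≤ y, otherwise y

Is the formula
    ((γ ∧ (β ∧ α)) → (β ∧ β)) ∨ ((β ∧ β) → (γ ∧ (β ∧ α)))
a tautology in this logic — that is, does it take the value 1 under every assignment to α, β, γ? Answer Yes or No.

At α = 0, β = 0, γ = 1/4, for instance:
β ∧ α = 0 ∧ 0 = 0
γ ∧ (β ∧ α) = 1/4 ∧ 0 = 0
β ∧ β = 0 ∧ 0 = 0
(γ ∧ (β ∧ α)) → (β ∧ β) = 0 → 0 = 1
(β ∧ β) → (γ ∧ (β ∧ α)) = 0 → 0 = 1
((γ ∧ (β ∧ α)) → (β ∧ β)) ∨ ((β ∧ β) → (γ ∧ (β ∧ α))) = 1 ∨ 1 = 1
and checking the remaining 124 assignments likewise gives ≥ 1 in every case.

Yes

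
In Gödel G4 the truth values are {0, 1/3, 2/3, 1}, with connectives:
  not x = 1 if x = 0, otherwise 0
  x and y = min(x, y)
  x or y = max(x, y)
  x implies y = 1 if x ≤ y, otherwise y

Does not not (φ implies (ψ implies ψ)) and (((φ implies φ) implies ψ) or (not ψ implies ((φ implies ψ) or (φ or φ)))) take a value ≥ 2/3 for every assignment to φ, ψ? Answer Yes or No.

No

Counterexample: take φ = 1/3, ψ = 0.
ψ implies ψ = 0 implies 0 = 1
φ implies (ψ implies ψ) = 1/3 implies 1 = 1
not (φ implies (ψ implies ψ)) = not 1 = 0
not not (φ implies (ψ implies ψ)) = not 0 = 1
φ implies φ = 1/3 implies 1/3 = 1
(φ implies φ) implies ψ = 1 implies 0 = 0
not ψ = not 0 = 1
φ implies ψ = 1/3 implies 0 = 0
φ or φ = 1/3 or 1/3 = 1/3
(φ implies ψ) or (φ or φ) = 0 or 1/3 = 1/3
not ψ implies ((φ implies ψ) or (φ or φ)) = 1 implies 1/3 = 1/3
((φ implies φ) implies ψ) or (not ψ implies ((φ implies ψ) or (φ or φ))) = 0 or 1/3 = 1/3
not not (φ implies (ψ implies ψ)) and (((φ implies φ) implies ψ) or (not ψ implies ((φ implies ψ) or (φ or φ)))) = 1 and 1/3 = 1/3
This gives 1/3, which is below 2/3.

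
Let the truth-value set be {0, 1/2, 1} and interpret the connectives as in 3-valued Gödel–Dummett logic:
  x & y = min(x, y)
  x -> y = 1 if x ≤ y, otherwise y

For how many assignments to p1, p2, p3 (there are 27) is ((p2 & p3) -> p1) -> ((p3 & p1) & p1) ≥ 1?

8

value 1: 8 assignments (counts)
value 1/2: 8 assignments
value 0: 11 assignments
So 8 of the 27 assignments meet the threshold.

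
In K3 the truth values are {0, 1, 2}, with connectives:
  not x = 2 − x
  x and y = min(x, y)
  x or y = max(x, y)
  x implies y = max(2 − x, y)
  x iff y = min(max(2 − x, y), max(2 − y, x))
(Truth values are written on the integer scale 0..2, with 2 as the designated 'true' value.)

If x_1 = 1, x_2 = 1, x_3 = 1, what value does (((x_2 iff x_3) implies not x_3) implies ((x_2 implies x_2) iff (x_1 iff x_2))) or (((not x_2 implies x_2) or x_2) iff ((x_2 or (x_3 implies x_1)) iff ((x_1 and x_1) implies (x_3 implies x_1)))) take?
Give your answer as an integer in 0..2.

x_2 iff x_3 = 1 iff 1 = 1
not x_3 = not 1 = 1
(x_2 iff x_3) implies not x_3 = 1 implies 1 = 1
x_2 implies x_2 = 1 implies 1 = 1
x_1 iff x_2 = 1 iff 1 = 1
(x_2 implies x_2) iff (x_1 iff x_2) = 1 iff 1 = 1
((x_2 iff x_3) implies not x_3) implies ((x_2 implies x_2) iff (x_1 iff x_2)) = 1 implies 1 = 1
not x_2 = not 1 = 1
not x_2 implies x_2 = 1 implies 1 = 1
(not x_2 implies x_2) or x_2 = 1 or 1 = 1
x_3 implies x_1 = 1 implies 1 = 1
x_2 or (x_3 implies x_1) = 1 or 1 = 1
x_1 and x_1 = 1 and 1 = 1
x_3 implies x_1 = 1 implies 1 = 1
(x_1 and x_1) implies (x_3 implies x_1) = 1 implies 1 = 1
(x_2 or (x_3 implies x_1)) iff ((x_1 and x_1) implies (x_3 implies x_1)) = 1 iff 1 = 1
((not x_2 implies x_2) or x_2) iff ((x_2 or (x_3 implies x_1)) iff ((x_1 and x_1) implies (x_3 implies x_1))) = 1 iff 1 = 1
(((x_2 iff x_3) implies not x_3) implies ((x_2 implies x_2) iff (x_1 iff x_2))) or (((not x_2 implies x_2) or x_2) iff ((x_2 or (x_3 implies x_1)) iff ((x_1 and x_1) implies (x_3 implies x_1)))) = 1 or 1 = 1

1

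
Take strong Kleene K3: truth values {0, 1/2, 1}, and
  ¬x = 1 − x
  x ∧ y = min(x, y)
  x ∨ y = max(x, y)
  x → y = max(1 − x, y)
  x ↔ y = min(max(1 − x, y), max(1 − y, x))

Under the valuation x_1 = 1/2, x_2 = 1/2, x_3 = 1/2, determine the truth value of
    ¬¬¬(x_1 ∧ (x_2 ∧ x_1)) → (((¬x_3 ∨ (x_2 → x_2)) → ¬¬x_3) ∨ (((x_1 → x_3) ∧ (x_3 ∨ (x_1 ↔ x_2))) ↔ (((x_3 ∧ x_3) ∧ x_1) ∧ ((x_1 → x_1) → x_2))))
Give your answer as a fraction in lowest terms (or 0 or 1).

x_2 ∧ x_1 = 1/2 ∧ 1/2 = 1/2
x_1 ∧ (x_2 ∧ x_1) = 1/2 ∧ 1/2 = 1/2
¬(x_1 ∧ (x_2 ∧ x_1)) = ¬1/2 = 1/2
¬¬(x_1 ∧ (x_2 ∧ x_1)) = ¬1/2 = 1/2
¬¬¬(x_1 ∧ (x_2 ∧ x_1)) = ¬1/2 = 1/2
¬x_3 = ¬1/2 = 1/2
x_2 → x_2 = 1/2 → 1/2 = 1/2
¬x_3 ∨ (x_2 → x_2) = 1/2 ∨ 1/2 = 1/2
¬x_3 = ¬1/2 = 1/2
¬¬x_3 = ¬1/2 = 1/2
(¬x_3 ∨ (x_2 → x_2)) → ¬¬x_3 = 1/2 → 1/2 = 1/2
x_1 → x_3 = 1/2 → 1/2 = 1/2
x_1 ↔ x_2 = 1/2 ↔ 1/2 = 1/2
x_3 ∨ (x_1 ↔ x_2) = 1/2 ∨ 1/2 = 1/2
(x_1 → x_3) ∧ (x_3 ∨ (x_1 ↔ x_2)) = 1/2 ∧ 1/2 = 1/2
x_3 ∧ x_3 = 1/2 ∧ 1/2 = 1/2
(x_3 ∧ x_3) ∧ x_1 = 1/2 ∧ 1/2 = 1/2
x_1 → x_1 = 1/2 → 1/2 = 1/2
(x_1 → x_1) → x_2 = 1/2 → 1/2 = 1/2
((x_3 ∧ x_3) ∧ x_1) ∧ ((x_1 → x_1) → x_2) = 1/2 ∧ 1/2 = 1/2
((x_1 → x_3) ∧ (x_3 ∨ (x_1 ↔ x_2))) ↔ (((x_3 ∧ x_3) ∧ x_1) ∧ ((x_1 → x_1) → x_2)) = 1/2 ↔ 1/2 = 1/2
((¬x_3 ∨ (x_2 → x_2)) → ¬¬x_3) ∨ (((x_1 → x_3) ∧ (x_3 ∨ (x_1 ↔ x_2))) ↔ (((x_3 ∧ x_3) ∧ x_1) ∧ ((x_1 → x_1) → x_2))) = 1/2 ∨ 1/2 = 1/2
¬¬¬(x_1 ∧ (x_2 ∧ x_1)) → (((¬x_3 ∨ (x_2 → x_2)) → ¬¬x_3) ∨ (((x_1 → x_3) ∧ (x_3 ∨ (x_1 ↔ x_2))) ↔ (((x_3 ∧ x_3) ∧ x_1) ∧ ((x_1 → x_1) → x_2)))) = 1/2 → 1/2 = 1/2

1/2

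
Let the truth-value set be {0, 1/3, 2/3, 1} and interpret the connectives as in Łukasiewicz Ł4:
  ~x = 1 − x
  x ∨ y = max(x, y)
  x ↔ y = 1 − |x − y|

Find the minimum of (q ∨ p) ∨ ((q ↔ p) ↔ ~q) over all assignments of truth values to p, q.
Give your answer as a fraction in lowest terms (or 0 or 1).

2/3

Take p = 1/3, q = 0:
q ∨ p = 0 ∨ 1/3 = 1/3
q ↔ p = 0 ↔ 1/3 = 2/3
~q = ~0 = 1
(q ↔ p) ↔ ~q = 2/3 ↔ 1 = 2/3
(q ∨ p) ∨ ((q ↔ p) ↔ ~q) = 1/3 ∨ 2/3 = 2/3
No assignment yields a value below 2/3, so this is the minimum.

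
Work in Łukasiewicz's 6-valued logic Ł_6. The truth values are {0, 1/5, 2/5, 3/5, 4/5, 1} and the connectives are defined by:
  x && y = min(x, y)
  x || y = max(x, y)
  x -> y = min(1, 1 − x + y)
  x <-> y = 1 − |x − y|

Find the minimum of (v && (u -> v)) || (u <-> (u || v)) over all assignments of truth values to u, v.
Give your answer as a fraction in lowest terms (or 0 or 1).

Take u = 0, v = 2/5:
u -> v = 0 -> 2/5 = 1
v && (u -> v) = 2/5 && 1 = 2/5
u || v = 0 || 2/5 = 2/5
u <-> (u || v) = 0 <-> 2/5 = 3/5
(v && (u -> v)) || (u <-> (u || v)) = 2/5 || 3/5 = 3/5
No assignment yields a value below 3/5, so this is the minimum.

3/5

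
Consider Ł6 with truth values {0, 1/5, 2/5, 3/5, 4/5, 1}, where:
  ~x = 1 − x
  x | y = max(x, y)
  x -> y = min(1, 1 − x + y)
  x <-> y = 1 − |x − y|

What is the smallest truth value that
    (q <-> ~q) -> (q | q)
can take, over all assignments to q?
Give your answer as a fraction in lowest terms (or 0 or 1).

3/5

Take q = 2/5:
~q = ~2/5 = 3/5
q <-> ~q = 2/5 <-> 3/5 = 4/5
q | q = 2/5 | 2/5 = 2/5
(q <-> ~q) -> (q | q) = 4/5 -> 2/5 = 3/5
No assignment yields a value below 3/5, so this is the minimum.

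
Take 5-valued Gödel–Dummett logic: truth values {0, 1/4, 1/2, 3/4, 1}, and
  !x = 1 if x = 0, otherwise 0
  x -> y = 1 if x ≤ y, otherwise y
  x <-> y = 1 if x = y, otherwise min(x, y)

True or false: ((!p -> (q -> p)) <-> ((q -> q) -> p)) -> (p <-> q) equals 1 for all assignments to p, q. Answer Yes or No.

Counterexample: take p = 0, q = 1/4.
!p = !0 = 1
q -> p = 1/4 -> 0 = 0
!p -> (q -> p) = 1 -> 0 = 0
q -> q = 1/4 -> 1/4 = 1
(q -> q) -> p = 1 -> 0 = 0
(!p -> (q -> p)) <-> ((q -> q) -> p) = 0 <-> 0 = 1
p <-> q = 0 <-> 1/4 = 0
((!p -> (q -> p)) <-> ((q -> q) -> p)) -> (p <-> q) = 1 -> 0 = 0
This gives 0 ≠ 1.

No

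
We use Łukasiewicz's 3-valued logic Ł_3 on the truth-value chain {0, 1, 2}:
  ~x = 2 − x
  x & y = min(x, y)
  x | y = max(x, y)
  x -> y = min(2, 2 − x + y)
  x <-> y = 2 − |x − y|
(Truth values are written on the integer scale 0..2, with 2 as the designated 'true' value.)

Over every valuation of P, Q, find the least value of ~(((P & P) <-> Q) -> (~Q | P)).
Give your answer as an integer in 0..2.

Take P = 0, Q = 0:
P & P = 0 & 0 = 0
(P & P) <-> Q = 0 <-> 0 = 2
~Q = ~0 = 2
~Q | P = 2 | 0 = 2
((P & P) <-> Q) -> (~Q | P) = 2 -> 2 = 2
~(((P & P) <-> Q) -> (~Q | P)) = ~2 = 0
No assignment yields a value below 0, so this is the minimum.

0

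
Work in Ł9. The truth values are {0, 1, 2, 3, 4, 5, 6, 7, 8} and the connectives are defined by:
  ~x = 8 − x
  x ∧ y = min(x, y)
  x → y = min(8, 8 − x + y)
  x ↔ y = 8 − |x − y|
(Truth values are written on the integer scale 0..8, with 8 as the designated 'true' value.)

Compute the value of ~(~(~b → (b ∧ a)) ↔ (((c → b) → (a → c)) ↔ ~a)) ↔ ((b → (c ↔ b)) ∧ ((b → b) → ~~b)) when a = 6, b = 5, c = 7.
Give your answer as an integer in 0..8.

~b = ~5 = 3
b ∧ a = 5 ∧ 6 = 5
~b → (b ∧ a) = 3 → 5 = 8
~(~b → (b ∧ a)) = ~8 = 0
c → b = 7 → 5 = 6
a → c = 6 → 7 = 8
(c → b) → (a → c) = 6 → 8 = 8
~a = ~6 = 2
((c → b) → (a → c)) ↔ ~a = 8 ↔ 2 = 2
~(~b → (b ∧ a)) ↔ (((c → b) → (a → c)) ↔ ~a) = 0 ↔ 2 = 6
~(~(~b → (b ∧ a)) ↔ (((c → b) → (a → c)) ↔ ~a)) = ~6 = 2
c ↔ b = 7 ↔ 5 = 6
b → (c ↔ b) = 5 → 6 = 8
b → b = 5 → 5 = 8
~b = ~5 = 3
~~b = ~3 = 5
(b → b) → ~~b = 8 → 5 = 5
(b → (c ↔ b)) ∧ ((b → b) → ~~b) = 8 ∧ 5 = 5
~(~(~b → (b ∧ a)) ↔ (((c → b) → (a → c)) ↔ ~a)) ↔ ((b → (c ↔ b)) ∧ ((b → b) → ~~b)) = 2 ↔ 5 = 5

5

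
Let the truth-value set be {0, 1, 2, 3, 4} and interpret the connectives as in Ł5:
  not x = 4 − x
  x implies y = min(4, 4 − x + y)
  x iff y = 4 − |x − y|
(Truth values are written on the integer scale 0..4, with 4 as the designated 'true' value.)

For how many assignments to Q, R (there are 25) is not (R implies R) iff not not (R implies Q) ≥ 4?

value 4: 1 assignment (counts)
value 3: 2 assignments
value 2: 3 assignments
value 1: 4 assignments
value 0: 15 assignments
So 1 of the 25 assignments meets the threshold.

1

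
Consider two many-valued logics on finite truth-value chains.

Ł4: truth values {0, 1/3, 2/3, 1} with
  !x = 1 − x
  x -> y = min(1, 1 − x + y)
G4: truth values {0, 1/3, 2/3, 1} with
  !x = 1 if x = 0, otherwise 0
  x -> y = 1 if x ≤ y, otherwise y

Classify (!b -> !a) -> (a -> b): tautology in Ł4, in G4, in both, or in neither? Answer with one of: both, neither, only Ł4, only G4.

only Ł4

In Ł4: every assignment gives 1 — tautology.
In G4: at a = 2/3, b = 1/3 the value is 1/3 — not a tautology.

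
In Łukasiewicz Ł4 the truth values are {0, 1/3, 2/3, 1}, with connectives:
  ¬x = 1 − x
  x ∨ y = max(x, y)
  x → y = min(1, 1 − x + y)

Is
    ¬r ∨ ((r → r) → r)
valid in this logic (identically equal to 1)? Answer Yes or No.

No

Counterexample: take r = 1/3.
¬r = ¬1/3 = 2/3
r → r = 1/3 → 1/3 = 1
(r → r) → r = 1 → 1/3 = 1/3
¬r ∨ ((r → r) → r) = 2/3 ∨ 1/3 = 2/3
This gives 2/3 ≠ 1.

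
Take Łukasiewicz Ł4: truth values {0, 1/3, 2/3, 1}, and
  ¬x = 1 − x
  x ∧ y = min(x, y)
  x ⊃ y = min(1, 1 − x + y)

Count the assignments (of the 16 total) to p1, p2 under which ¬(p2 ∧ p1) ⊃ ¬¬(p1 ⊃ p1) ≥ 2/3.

16

p1 = 0, p2 = 0 ↦ 1  ≥
p1 = 0, p2 = 1/3 ↦ 1  ≥
p1 = 0, p2 = 2/3 ↦ 1  ≥
p1 = 0, p2 = 1 ↦ 1  ≥
p1 = 1/3, p2 = 0 ↦ 1  ≥
p1 = 1/3, p2 = 1/3 ↦ 1  ≥
p1 = 1/3, p2 = 2/3 ↦ 1  ≥
p1 = 1/3, p2 = 1 ↦ 1  ≥
p1 = 2/3, p2 = 0 ↦ 1  ≥
p1 = 2/3, p2 = 1/3 ↦ 1  ≥
p1 = 2/3, p2 = 2/3 ↦ 1  ≥
p1 = 2/3, p2 = 1 ↦ 1  ≥
p1 = 1, p2 = 0 ↦ 1  ≥
p1 = 1, p2 = 1/3 ↦ 1  ≥
p1 = 1, p2 = 2/3 ↦ 1  ≥
p1 = 1, p2 = 1 ↦ 1  ≥
So 16 of the 16 assignments meet the threshold.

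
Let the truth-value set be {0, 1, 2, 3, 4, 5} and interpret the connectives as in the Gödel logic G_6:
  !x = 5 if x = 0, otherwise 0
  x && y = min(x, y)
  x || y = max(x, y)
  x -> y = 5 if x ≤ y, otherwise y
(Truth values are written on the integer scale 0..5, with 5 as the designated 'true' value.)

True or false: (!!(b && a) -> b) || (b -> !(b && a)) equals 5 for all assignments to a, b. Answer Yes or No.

No

Counterexample: take a = 1, b = 1.
b && a = 1 && 1 = 1
!(b && a) = !1 = 0
!!(b && a) = !0 = 5
!!(b && a) -> b = 5 -> 1 = 1
b && a = 1 && 1 = 1
!(b && a) = !1 = 0
b -> !(b && a) = 1 -> 0 = 0
(!!(b && a) -> b) || (b -> !(b && a)) = 1 || 0 = 1
This gives 1 ≠ 5.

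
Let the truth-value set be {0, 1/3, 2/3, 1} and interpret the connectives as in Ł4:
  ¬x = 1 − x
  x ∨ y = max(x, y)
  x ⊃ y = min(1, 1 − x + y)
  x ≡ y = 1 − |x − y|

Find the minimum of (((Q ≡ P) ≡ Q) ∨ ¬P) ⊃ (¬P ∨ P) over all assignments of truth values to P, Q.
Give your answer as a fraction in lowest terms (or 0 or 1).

Take P = 1/3, Q = 2/3:
Q ≡ P = 2/3 ≡ 1/3 = 2/3
(Q ≡ P) ≡ Q = 2/3 ≡ 2/3 = 1
¬P = ¬1/3 = 2/3
((Q ≡ P) ≡ Q) ∨ ¬P = 1 ∨ 2/3 = 1
¬P = ¬1/3 = 2/3
¬P ∨ P = 2/3 ∨ 1/3 = 2/3
(((Q ≡ P) ≡ Q) ∨ ¬P) ⊃ (¬P ∨ P) = 1 ⊃ 2/3 = 2/3
No assignment yields a value below 2/3, so this is the minimum.

2/3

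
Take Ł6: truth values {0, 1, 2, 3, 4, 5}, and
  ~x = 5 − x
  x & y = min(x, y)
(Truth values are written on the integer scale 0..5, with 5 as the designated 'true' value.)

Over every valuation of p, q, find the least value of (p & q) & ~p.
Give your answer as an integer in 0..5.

Take p = 0, q = 0:
p & q = 0 & 0 = 0
~p = ~0 = 5
(p & q) & ~p = 0 & 5 = 0
No assignment yields a value below 0, so this is the minimum.

0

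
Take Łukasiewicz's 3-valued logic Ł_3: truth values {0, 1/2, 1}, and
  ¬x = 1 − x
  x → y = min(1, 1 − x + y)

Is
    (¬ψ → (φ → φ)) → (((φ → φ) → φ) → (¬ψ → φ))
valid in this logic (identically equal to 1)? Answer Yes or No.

Yes

φ = 0, ψ = 0 ↦ 1
φ = 0, ψ = 1/2 ↦ 1
φ = 0, ψ = 1 ↦ 1
φ = 1/2, ψ = 0 ↦ 1
φ = 1/2, ψ = 1/2 ↦ 1
φ = 1/2, ψ = 1 ↦ 1
φ = 1, ψ = 0 ↦ 1
φ = 1, ψ = 1/2 ↦ 1
φ = 1, ψ = 1 ↦ 1
Every assignment gives a value ≥ 1.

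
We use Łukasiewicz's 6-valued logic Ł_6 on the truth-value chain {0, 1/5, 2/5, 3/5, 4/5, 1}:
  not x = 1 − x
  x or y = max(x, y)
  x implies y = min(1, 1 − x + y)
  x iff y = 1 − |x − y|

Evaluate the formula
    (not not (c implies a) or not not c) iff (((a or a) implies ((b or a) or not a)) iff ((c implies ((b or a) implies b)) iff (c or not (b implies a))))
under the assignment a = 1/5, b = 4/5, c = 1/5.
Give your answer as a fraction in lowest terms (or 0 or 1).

c implies a = 1/5 implies 1/5 = 1
not (c implies a) = not 1 = 0
not not (c implies a) = not 0 = 1
not c = not 1/5 = 4/5
not not c = not 4/5 = 1/5
not not (c implies a) or not not c = 1 or 1/5 = 1
a or a = 1/5 or 1/5 = 1/5
b or a = 4/5 or 1/5 = 4/5
not a = not 1/5 = 4/5
(b or a) or not a = 4/5 or 4/5 = 4/5
(a or a) implies ((b or a) or not a) = 1/5 implies 4/5 = 1
b or a = 4/5 or 1/5 = 4/5
(b or a) implies b = 4/5 implies 4/5 = 1
c implies ((b or a) implies b) = 1/5 implies 1 = 1
b implies a = 4/5 implies 1/5 = 2/5
not (b implies a) = not 2/5 = 3/5
c or not (b implies a) = 1/5 or 3/5 = 3/5
(c implies ((b or a) implies b)) iff (c or not (b implies a)) = 1 iff 3/5 = 3/5
((a or a) implies ((b or a) or not a)) iff ((c implies ((b or a) implies b)) iff (c or not (b implies a))) = 1 iff 3/5 = 3/5
(not not (c implies a) or not not c) iff (((a or a) implies ((b or a) or not a)) iff ((c implies ((b or a) implies b)) iff (c or not (b implies a)))) = 1 iff 3/5 = 3/5

3/5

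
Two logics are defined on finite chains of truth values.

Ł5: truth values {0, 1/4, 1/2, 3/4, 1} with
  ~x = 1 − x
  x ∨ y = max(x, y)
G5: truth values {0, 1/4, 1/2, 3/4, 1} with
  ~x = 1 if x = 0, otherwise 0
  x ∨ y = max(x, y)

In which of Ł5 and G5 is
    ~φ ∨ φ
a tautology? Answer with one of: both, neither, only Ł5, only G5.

In Ł5: at φ = 1/4 the value is 3/4 — not a tautology.
In G5: at φ = 1/4 the value is 1/4 — not a tautology.

neither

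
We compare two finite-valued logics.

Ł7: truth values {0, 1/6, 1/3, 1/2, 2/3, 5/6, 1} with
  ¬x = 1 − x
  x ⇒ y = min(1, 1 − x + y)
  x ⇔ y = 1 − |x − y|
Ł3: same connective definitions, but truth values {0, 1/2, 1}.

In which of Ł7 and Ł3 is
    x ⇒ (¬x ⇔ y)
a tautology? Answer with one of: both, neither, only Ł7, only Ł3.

neither

In Ł7: at x = 2/3, y = 5/6 the value is 5/6 — not a tautology.
In Ł3: at x = 1, y = 1/2 the value is 1/2 — not a tautology.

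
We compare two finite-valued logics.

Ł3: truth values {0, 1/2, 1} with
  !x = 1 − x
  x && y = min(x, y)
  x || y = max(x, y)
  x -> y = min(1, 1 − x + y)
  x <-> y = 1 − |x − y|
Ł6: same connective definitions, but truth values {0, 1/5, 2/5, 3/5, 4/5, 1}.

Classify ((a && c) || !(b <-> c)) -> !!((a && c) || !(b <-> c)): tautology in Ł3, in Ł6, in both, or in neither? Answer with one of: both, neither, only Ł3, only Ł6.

both

In Ł3: every assignment gives 1 — tautology.
In Ł6: every assignment gives 1 — tautology.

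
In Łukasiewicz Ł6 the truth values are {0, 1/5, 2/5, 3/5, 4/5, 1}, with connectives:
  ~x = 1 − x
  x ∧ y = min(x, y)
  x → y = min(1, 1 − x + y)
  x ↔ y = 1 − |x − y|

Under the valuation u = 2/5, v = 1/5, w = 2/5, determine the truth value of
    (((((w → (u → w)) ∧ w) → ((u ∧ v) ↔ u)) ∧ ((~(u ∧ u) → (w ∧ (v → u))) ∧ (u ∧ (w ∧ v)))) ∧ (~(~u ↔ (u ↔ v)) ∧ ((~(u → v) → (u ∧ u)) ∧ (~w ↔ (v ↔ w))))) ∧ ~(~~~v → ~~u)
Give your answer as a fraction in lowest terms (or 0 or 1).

1/5

u → w = 2/5 → 2/5 = 1
w → (u → w) = 2/5 → 1 = 1
(w → (u → w)) ∧ w = 1 ∧ 2/5 = 2/5
u ∧ v = 2/5 ∧ 1/5 = 1/5
(u ∧ v) ↔ u = 1/5 ↔ 2/5 = 4/5
((w → (u → w)) ∧ w) → ((u ∧ v) ↔ u) = 2/5 → 4/5 = 1
u ∧ u = 2/5 ∧ 2/5 = 2/5
~(u ∧ u) = ~2/5 = 3/5
v → u = 1/5 → 2/5 = 1
w ∧ (v → u) = 2/5 ∧ 1 = 2/5
~(u ∧ u) → (w ∧ (v → u)) = 3/5 → 2/5 = 4/5
w ∧ v = 2/5 ∧ 1/5 = 1/5
u ∧ (w ∧ v) = 2/5 ∧ 1/5 = 1/5
(~(u ∧ u) → (w ∧ (v → u))) ∧ (u ∧ (w ∧ v)) = 4/5 ∧ 1/5 = 1/5
(((w → (u → w)) ∧ w) → ((u ∧ v) ↔ u)) ∧ ((~(u ∧ u) → (w ∧ (v → u))) ∧ (u ∧ (w ∧ v))) = 1 ∧ 1/5 = 1/5
~u = ~2/5 = 3/5
u ↔ v = 2/5 ↔ 1/5 = 4/5
~u ↔ (u ↔ v) = 3/5 ↔ 4/5 = 4/5
~(~u ↔ (u ↔ v)) = ~4/5 = 1/5
u → v = 2/5 → 1/5 = 4/5
~(u → v) = ~4/5 = 1/5
u ∧ u = 2/5 ∧ 2/5 = 2/5
~(u → v) → (u ∧ u) = 1/5 → 2/5 = 1
~w = ~2/5 = 3/5
v ↔ w = 1/5 ↔ 2/5 = 4/5
~w ↔ (v ↔ w) = 3/5 ↔ 4/5 = 4/5
(~(u → v) → (u ∧ u)) ∧ (~w ↔ (v ↔ w)) = 1 ∧ 4/5 = 4/5
~(~u ↔ (u ↔ v)) ∧ ((~(u → v) → (u ∧ u)) ∧ (~w ↔ (v ↔ w))) = 1/5 ∧ 4/5 = 1/5
((((w → (u → w)) ∧ w) → ((u ∧ v) ↔ u)) ∧ ((~(u ∧ u) → (w ∧ (v → u))) ∧ (u ∧ (w ∧ v)))) ∧ (~(~u ↔ (u ↔ v)) ∧ ((~(u → v) → (u ∧ u)) ∧ (~w ↔ (v ↔ w)))) = 1/5 ∧ 1/5 = 1/5
~v = ~1/5 = 4/5
~~v = ~4/5 = 1/5
~~~v = ~1/5 = 4/5
~u = ~2/5 = 3/5
~~u = ~3/5 = 2/5
~~~v → ~~u = 4/5 → 2/5 = 3/5
~(~~~v → ~~u) = ~3/5 = 2/5
(((((w → (u → w)) ∧ w) → ((u ∧ v) ↔ u)) ∧ ((~(u ∧ u) → (w ∧ (v → u))) ∧ (u ∧ (w ∧ v)))) ∧ (~(~u ↔ (u ↔ v)) ∧ ((~(u → v) → (u ∧ u)) ∧ (~w ↔ (v ↔ w))))) ∧ ~(~~~v → ~~u) = 1/5 ∧ 2/5 = 1/5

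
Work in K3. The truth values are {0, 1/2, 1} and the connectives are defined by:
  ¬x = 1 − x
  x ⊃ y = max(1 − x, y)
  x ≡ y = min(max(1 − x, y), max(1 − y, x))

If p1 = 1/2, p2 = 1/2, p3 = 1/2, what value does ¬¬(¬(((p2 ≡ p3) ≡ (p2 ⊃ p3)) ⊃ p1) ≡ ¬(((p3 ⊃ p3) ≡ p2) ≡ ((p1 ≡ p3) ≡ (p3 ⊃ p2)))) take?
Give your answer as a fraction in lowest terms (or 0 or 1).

p2 ≡ p3 = 1/2 ≡ 1/2 = 1/2
p2 ⊃ p3 = 1/2 ⊃ 1/2 = 1/2
(p2 ≡ p3) ≡ (p2 ⊃ p3) = 1/2 ≡ 1/2 = 1/2
((p2 ≡ p3) ≡ (p2 ⊃ p3)) ⊃ p1 = 1/2 ⊃ 1/2 = 1/2
¬(((p2 ≡ p3) ≡ (p2 ⊃ p3)) ⊃ p1) = ¬1/2 = 1/2
p3 ⊃ p3 = 1/2 ⊃ 1/2 = 1/2
(p3 ⊃ p3) ≡ p2 = 1/2 ≡ 1/2 = 1/2
p1 ≡ p3 = 1/2 ≡ 1/2 = 1/2
p3 ⊃ p2 = 1/2 ⊃ 1/2 = 1/2
(p1 ≡ p3) ≡ (p3 ⊃ p2) = 1/2 ≡ 1/2 = 1/2
((p3 ⊃ p3) ≡ p2) ≡ ((p1 ≡ p3) ≡ (p3 ⊃ p2)) = 1/2 ≡ 1/2 = 1/2
¬(((p3 ⊃ p3) ≡ p2) ≡ ((p1 ≡ p3) ≡ (p3 ⊃ p2))) = ¬1/2 = 1/2
¬(((p2 ≡ p3) ≡ (p2 ⊃ p3)) ⊃ p1) ≡ ¬(((p3 ⊃ p3) ≡ p2) ≡ ((p1 ≡ p3) ≡ (p3 ⊃ p2))) = 1/2 ≡ 1/2 = 1/2
¬(¬(((p2 ≡ p3) ≡ (p2 ⊃ p3)) ⊃ p1) ≡ ¬(((p3 ⊃ p3) ≡ p2) ≡ ((p1 ≡ p3) ≡ (p3 ⊃ p2)))) = ¬1/2 = 1/2
¬¬(¬(((p2 ≡ p3) ≡ (p2 ⊃ p3)) ⊃ p1) ≡ ¬(((p3 ⊃ p3) ≡ p2) ≡ ((p1 ≡ p3) ≡ (p3 ⊃ p2)))) = ¬1/2 = 1/2

1/2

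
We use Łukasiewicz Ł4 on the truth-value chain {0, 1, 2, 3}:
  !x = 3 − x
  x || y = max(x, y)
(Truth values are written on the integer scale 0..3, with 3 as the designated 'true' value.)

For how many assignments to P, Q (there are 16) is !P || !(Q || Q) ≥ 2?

12

P = 0, Q = 0 ↦ 3  ≥
P = 0, Q = 1 ↦ 3  ≥
P = 0, Q = 2 ↦ 3  ≥
P = 0, Q = 3 ↦ 3  ≥
P = 1, Q = 0 ↦ 3  ≥
P = 1, Q = 1 ↦ 2  ≥
P = 1, Q = 2 ↦ 2  ≥
P = 1, Q = 3 ↦ 2  ≥
P = 2, Q = 0 ↦ 3  ≥
P = 2, Q = 1 ↦ 2  ≥
P = 2, Q = 2 ↦ 1  <
P = 2, Q = 3 ↦ 1  <
P = 3, Q = 0 ↦ 3  ≥
P = 3, Q = 1 ↦ 2  ≥
P = 3, Q = 2 ↦ 1  <
P = 3, Q = 3 ↦ 0  <
So 12 of the 16 assignments meet the threshold.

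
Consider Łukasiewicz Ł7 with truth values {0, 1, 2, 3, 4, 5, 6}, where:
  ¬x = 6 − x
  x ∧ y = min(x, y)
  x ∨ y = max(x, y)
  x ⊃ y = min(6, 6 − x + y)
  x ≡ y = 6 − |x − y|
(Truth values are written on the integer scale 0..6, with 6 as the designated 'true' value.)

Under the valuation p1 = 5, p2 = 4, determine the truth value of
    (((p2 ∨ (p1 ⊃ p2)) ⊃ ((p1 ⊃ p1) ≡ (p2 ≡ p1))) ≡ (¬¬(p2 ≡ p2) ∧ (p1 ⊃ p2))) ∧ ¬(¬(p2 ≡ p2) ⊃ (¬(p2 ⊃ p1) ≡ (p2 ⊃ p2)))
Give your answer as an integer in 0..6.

0

p1 ⊃ p2 = 5 ⊃ 4 = 5
p2 ∨ (p1 ⊃ p2) = 4 ∨ 5 = 5
p1 ⊃ p1 = 5 ⊃ 5 = 6
p2 ≡ p1 = 4 ≡ 5 = 5
(p1 ⊃ p1) ≡ (p2 ≡ p1) = 6 ≡ 5 = 5
(p2 ∨ (p1 ⊃ p2)) ⊃ ((p1 ⊃ p1) ≡ (p2 ≡ p1)) = 5 ⊃ 5 = 6
p2 ≡ p2 = 4 ≡ 4 = 6
¬(p2 ≡ p2) = ¬6 = 0
¬¬(p2 ≡ p2) = ¬0 = 6
p1 ⊃ p2 = 5 ⊃ 4 = 5
¬¬(p2 ≡ p2) ∧ (p1 ⊃ p2) = 6 ∧ 5 = 5
((p2 ∨ (p1 ⊃ p2)) ⊃ ((p1 ⊃ p1) ≡ (p2 ≡ p1))) ≡ (¬¬(p2 ≡ p2) ∧ (p1 ⊃ p2)) = 6 ≡ 5 = 5
p2 ≡ p2 = 4 ≡ 4 = 6
¬(p2 ≡ p2) = ¬6 = 0
p2 ⊃ p1 = 4 ⊃ 5 = 6
¬(p2 ⊃ p1) = ¬6 = 0
p2 ⊃ p2 = 4 ⊃ 4 = 6
¬(p2 ⊃ p1) ≡ (p2 ⊃ p2) = 0 ≡ 6 = 0
¬(p2 ≡ p2) ⊃ (¬(p2 ⊃ p1) ≡ (p2 ⊃ p2)) = 0 ⊃ 0 = 6
¬(¬(p2 ≡ p2) ⊃ (¬(p2 ⊃ p1) ≡ (p2 ⊃ p2))) = ¬6 = 0
(((p2 ∨ (p1 ⊃ p2)) ⊃ ((p1 ⊃ p1) ≡ (p2 ≡ p1))) ≡ (¬¬(p2 ≡ p2) ∧ (p1 ⊃ p2))) ∧ ¬(¬(p2 ≡ p2) ⊃ (¬(p2 ⊃ p1) ≡ (p2 ⊃ p2))) = 5 ∧ 0 = 0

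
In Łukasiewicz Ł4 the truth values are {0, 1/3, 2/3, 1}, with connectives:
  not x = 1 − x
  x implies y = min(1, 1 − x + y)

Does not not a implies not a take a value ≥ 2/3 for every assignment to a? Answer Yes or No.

Counterexample: take a = 1.
not a = not 1 = 0
not not a = not 0 = 1
not a = not 1 = 0
not not a implies not a = 1 implies 0 = 0
This gives 0, which is below 2/3.

No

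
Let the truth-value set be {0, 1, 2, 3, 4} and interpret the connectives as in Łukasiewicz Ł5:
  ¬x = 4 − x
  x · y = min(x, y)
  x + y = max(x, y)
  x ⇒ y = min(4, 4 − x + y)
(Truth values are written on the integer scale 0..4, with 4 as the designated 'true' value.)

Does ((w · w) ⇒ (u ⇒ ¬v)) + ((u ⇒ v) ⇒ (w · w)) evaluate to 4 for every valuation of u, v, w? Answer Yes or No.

Counterexample: take u = 2, v = 4, w = 3.
w · w = 3 · 3 = 3
¬v = ¬4 = 0
u ⇒ ¬v = 2 ⇒ 0 = 2
(w · w) ⇒ (u ⇒ ¬v) = 3 ⇒ 2 = 3
u ⇒ v = 2 ⇒ 4 = 4
w · w = 3 · 3 = 3
(u ⇒ v) ⇒ (w · w) = 4 ⇒ 3 = 3
((w · w) ⇒ (u ⇒ ¬v)) + ((u ⇒ v) ⇒ (w · w)) = 3 + 3 = 3
This gives 3 ≠ 4.

No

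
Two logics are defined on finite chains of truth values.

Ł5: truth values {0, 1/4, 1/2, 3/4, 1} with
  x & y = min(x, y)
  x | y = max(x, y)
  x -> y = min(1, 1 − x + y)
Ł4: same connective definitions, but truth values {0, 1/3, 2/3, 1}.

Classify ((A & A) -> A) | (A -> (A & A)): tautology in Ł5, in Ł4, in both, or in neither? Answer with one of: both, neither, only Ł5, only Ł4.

both

In Ł5: every assignment gives 1 — tautology.
In Ł4: every assignment gives 1 — tautology.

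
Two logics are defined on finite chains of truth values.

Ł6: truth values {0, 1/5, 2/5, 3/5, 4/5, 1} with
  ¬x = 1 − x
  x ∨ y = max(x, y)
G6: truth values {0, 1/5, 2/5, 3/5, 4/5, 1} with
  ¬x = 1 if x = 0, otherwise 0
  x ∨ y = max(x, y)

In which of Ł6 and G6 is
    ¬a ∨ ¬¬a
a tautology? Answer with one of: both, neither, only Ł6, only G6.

In Ł6: at a = 1/5 the value is 4/5 — not a tautology.
In G6: every assignment gives 1 — tautology.

only G6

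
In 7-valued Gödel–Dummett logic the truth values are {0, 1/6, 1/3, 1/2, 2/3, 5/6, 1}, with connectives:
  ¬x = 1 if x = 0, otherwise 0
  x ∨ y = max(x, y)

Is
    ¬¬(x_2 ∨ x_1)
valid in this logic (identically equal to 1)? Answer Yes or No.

Counterexample: take x_1 = 0, x_2 = 0.
x_2 ∨ x_1 = 0 ∨ 0 = 0
¬(x_2 ∨ x_1) = ¬0 = 1
¬¬(x_2 ∨ x_1) = ¬1 = 0
This gives 0 ≠ 1.

No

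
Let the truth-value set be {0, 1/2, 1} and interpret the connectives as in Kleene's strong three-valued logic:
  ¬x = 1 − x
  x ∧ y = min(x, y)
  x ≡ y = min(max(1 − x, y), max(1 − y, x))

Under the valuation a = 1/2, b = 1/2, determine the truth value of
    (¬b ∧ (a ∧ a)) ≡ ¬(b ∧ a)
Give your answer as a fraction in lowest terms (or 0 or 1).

1/2

¬b = ¬1/2 = 1/2
a ∧ a = 1/2 ∧ 1/2 = 1/2
¬b ∧ (a ∧ a) = 1/2 ∧ 1/2 = 1/2
b ∧ a = 1/2 ∧ 1/2 = 1/2
¬(b ∧ a) = ¬1/2 = 1/2
(¬b ∧ (a ∧ a)) ≡ ¬(b ∧ a) = 1/2 ≡ 1/2 = 1/2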